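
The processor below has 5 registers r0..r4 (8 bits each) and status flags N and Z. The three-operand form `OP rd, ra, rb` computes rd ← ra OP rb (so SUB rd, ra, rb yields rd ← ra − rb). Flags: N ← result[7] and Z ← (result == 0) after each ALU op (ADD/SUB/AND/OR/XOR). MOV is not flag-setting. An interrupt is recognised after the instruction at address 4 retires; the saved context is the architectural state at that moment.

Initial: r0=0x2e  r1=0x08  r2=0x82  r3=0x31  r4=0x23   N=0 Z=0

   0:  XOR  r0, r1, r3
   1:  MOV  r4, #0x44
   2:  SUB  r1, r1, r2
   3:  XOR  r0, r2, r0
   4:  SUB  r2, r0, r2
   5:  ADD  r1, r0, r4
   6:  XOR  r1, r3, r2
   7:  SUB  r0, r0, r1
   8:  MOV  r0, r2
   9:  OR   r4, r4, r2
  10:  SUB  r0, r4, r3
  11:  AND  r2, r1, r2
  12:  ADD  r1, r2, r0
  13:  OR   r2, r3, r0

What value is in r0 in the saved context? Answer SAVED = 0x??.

SAVED = 0xbb

after  0: r0=0x39 r1=0x08 r2=0x82 r3=0x31 r4=0x23  N=0 Z=0
after  1: r0=0x39 r1=0x08 r2=0x82 r3=0x31 r4=0x44  N=0 Z=0
after  2: r0=0x39 r1=0x86 r2=0x82 r3=0x31 r4=0x44  N=1 Z=0
after  3: r0=0xbb r1=0x86 r2=0x82 r3=0x31 r4=0x44  N=1 Z=0
after  4: r0=0xbb r1=0x86 r2=0x39 r3=0x31 r4=0x44  N=0 Z=0
-- IRQ taken; context saved, return-PC = 5 --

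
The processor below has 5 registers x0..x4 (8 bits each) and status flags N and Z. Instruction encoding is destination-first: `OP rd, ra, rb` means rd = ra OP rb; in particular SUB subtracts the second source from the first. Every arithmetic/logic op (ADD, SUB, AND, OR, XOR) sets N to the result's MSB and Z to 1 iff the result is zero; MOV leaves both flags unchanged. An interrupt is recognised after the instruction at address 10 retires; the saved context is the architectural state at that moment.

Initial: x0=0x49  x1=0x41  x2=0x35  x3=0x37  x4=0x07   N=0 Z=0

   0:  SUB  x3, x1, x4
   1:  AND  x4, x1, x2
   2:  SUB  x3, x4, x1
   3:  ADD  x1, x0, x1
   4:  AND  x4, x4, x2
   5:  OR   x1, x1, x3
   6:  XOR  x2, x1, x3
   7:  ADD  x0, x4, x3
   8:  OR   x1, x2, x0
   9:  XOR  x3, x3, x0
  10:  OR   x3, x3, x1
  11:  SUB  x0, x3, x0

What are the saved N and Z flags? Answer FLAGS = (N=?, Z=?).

after  0: x0=0x49 x1=0x41 x2=0x35 x3=0x3a x4=0x07  N=0 Z=0
after  1: x0=0x49 x1=0x41 x2=0x35 x3=0x3a x4=0x01  N=0 Z=0
after  2: x0=0x49 x1=0x41 x2=0x35 x3=0xc0 x4=0x01  N=1 Z=0
after  3: x0=0x49 x1=0x8a x2=0x35 x3=0xc0 x4=0x01  N=1 Z=0
after  4: x0=0x49 x1=0x8a x2=0x35 x3=0xc0 x4=0x01  N=0 Z=0
after  5: x0=0x49 x1=0xca x2=0x35 x3=0xc0 x4=0x01  N=1 Z=0
after  6: x0=0x49 x1=0xca x2=0x0a x3=0xc0 x4=0x01  N=0 Z=0
after  7: x0=0xc1 x1=0xca x2=0x0a x3=0xc0 x4=0x01  N=1 Z=0
after  8: x0=0xc1 x1=0xcb x2=0x0a x3=0xc0 x4=0x01  N=1 Z=0
after  9: x0=0xc1 x1=0xcb x2=0x0a x3=0x01 x4=0x01  N=0 Z=0
after 10: x0=0xc1 x1=0xcb x2=0x0a x3=0xcb x4=0x01  N=1 Z=0
-- IRQ taken; context saved, return-PC = 11 --

FLAGS = (N=1, Z=0)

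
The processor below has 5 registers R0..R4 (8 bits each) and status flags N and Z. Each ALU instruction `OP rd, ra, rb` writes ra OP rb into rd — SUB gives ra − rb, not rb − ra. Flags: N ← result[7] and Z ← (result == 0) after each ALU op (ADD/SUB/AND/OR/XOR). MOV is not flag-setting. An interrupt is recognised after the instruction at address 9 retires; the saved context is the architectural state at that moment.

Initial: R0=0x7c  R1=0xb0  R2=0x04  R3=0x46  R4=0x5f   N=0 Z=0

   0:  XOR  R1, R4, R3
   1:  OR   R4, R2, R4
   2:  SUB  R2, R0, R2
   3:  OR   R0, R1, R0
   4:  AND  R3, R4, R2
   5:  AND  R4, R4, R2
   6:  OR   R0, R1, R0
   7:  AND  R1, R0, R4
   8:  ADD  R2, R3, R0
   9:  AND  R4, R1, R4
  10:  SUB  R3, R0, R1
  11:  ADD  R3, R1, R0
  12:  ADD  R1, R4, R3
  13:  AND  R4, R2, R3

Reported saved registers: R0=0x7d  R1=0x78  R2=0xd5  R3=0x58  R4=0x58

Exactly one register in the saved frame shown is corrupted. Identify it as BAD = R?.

BAD = R1

after  0: R0=0x7c R1=0x19 R2=0x04 R3=0x46 R4=0x5f  N=0 Z=0
after  1: R0=0x7c R1=0x19 R2=0x04 R3=0x46 R4=0x5f  N=0 Z=0
after  2: R0=0x7c R1=0x19 R2=0x78 R3=0x46 R4=0x5f  N=0 Z=0
after  3: R0=0x7d R1=0x19 R2=0x78 R3=0x46 R4=0x5f  N=0 Z=0
after  4: R0=0x7d R1=0x19 R2=0x78 R3=0x58 R4=0x5f  N=0 Z=0
after  5: R0=0x7d R1=0x19 R2=0x78 R3=0x58 R4=0x58  N=0 Z=0
after  6: R0=0x7d R1=0x19 R2=0x78 R3=0x58 R4=0x58  N=0 Z=0
after  7: R0=0x7d R1=0x58 R2=0x78 R3=0x58 R4=0x58  N=0 Z=0
after  8: R0=0x7d R1=0x58 R2=0xd5 R3=0x58 R4=0x58  N=1 Z=0
after  9: R0=0x7d R1=0x58 R2=0xd5 R3=0x58 R4=0x58  N=0 Z=0
-- IRQ taken; context saved, return-PC = 10 --
mismatch: R1: reported 0x78 vs actual 0x58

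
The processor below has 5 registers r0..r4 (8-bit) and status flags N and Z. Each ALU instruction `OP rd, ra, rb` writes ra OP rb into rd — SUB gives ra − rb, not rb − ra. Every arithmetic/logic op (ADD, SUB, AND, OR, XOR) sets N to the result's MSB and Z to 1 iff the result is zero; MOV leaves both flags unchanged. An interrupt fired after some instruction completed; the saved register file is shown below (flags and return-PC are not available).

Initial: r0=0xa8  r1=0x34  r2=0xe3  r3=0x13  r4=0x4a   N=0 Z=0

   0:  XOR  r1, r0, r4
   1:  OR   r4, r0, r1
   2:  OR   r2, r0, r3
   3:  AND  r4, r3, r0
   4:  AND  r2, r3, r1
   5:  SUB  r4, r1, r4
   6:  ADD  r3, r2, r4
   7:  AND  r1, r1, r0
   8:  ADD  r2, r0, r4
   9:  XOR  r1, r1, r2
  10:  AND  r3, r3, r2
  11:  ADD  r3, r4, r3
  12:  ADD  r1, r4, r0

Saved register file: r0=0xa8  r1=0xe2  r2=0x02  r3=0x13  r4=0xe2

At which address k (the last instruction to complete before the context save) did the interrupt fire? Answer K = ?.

K = 5

after  0: r0=0xa8 r1=0xe2 r2=0xe3 r3=0x13 r4=0x4a  N=1 Z=0
after  1: r0=0xa8 r1=0xe2 r2=0xe3 r3=0x13 r4=0xea  N=1 Z=0
after  2: r0=0xa8 r1=0xe2 r2=0xbb r3=0x13 r4=0xea  N=1 Z=0
after  3: r0=0xa8 r1=0xe2 r2=0xbb r3=0x13 r4=0x00  N=0 Z=1
after  4: r0=0xa8 r1=0xe2 r2=0x02 r3=0x13 r4=0x00  N=0 Z=0
after  5: r0=0xa8 r1=0xe2 r2=0x02 r3=0x13 r4=0xe2  N=1 Z=0
-- IRQ taken; context saved, return-PC = 6 --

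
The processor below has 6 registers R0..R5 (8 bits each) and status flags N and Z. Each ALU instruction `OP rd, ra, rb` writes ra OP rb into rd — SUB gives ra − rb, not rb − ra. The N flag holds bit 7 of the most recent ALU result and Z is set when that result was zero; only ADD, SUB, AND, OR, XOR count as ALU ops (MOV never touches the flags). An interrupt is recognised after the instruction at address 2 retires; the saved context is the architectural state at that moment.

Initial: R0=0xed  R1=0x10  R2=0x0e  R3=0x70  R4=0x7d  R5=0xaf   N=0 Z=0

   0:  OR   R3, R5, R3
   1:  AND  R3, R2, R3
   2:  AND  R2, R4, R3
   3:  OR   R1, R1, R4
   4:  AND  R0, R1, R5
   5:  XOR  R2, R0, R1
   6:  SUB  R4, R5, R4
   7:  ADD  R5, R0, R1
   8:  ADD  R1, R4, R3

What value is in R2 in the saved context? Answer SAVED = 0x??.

after  0: R0=0xed R1=0x10 R2=0x0e R3=0xff R4=0x7d R5=0xaf  N=1 Z=0
after  1: R0=0xed R1=0x10 R2=0x0e R3=0x0e R4=0x7d R5=0xaf  N=0 Z=0
after  2: R0=0xed R1=0x10 R2=0x0c R3=0x0e R4=0x7d R5=0xaf  N=0 Z=0
-- IRQ taken; context saved, return-PC = 3 --

SAVED = 0x0c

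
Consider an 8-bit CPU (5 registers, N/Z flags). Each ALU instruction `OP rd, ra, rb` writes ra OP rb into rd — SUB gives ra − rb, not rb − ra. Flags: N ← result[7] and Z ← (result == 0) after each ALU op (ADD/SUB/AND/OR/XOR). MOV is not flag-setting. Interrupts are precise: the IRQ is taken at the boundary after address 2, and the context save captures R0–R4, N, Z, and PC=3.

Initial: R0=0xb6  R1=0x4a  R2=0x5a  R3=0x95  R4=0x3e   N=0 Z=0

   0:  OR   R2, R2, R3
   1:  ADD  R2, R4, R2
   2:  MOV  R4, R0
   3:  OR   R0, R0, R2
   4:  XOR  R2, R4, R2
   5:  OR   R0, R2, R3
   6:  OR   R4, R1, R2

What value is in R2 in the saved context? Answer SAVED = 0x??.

SAVED = 0x1d

after  0: R0=0xb6 R1=0x4a R2=0xdf R3=0x95 R4=0x3e  N=1 Z=0
after  1: R0=0xb6 R1=0x4a R2=0x1d R3=0x95 R4=0x3e  N=0 Z=0
after  2: R0=0xb6 R1=0x4a R2=0x1d R3=0x95 R4=0xb6  N=0 Z=0
-- IRQ taken; context saved, return-PC = 3 --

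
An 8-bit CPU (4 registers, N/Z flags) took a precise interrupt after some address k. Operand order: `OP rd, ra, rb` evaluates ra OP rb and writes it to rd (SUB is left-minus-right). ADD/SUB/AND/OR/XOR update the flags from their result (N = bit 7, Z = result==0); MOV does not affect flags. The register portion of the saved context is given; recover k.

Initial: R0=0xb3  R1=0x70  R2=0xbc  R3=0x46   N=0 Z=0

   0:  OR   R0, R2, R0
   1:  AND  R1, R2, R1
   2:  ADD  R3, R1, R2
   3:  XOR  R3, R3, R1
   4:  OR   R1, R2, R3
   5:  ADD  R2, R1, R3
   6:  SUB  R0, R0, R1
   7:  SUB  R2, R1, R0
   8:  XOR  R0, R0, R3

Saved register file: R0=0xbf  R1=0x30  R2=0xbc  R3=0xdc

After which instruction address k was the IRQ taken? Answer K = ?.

K = 3

after  0: R0=0xbf R1=0x70 R2=0xbc R3=0x46  N=1 Z=0
after  1: R0=0xbf R1=0x30 R2=0xbc R3=0x46  N=0 Z=0
after  2: R0=0xbf R1=0x30 R2=0xbc R3=0xec  N=1 Z=0
after  3: R0=0xbf R1=0x30 R2=0xbc R3=0xdc  N=1 Z=0
-- IRQ taken; context saved, return-PC = 4 --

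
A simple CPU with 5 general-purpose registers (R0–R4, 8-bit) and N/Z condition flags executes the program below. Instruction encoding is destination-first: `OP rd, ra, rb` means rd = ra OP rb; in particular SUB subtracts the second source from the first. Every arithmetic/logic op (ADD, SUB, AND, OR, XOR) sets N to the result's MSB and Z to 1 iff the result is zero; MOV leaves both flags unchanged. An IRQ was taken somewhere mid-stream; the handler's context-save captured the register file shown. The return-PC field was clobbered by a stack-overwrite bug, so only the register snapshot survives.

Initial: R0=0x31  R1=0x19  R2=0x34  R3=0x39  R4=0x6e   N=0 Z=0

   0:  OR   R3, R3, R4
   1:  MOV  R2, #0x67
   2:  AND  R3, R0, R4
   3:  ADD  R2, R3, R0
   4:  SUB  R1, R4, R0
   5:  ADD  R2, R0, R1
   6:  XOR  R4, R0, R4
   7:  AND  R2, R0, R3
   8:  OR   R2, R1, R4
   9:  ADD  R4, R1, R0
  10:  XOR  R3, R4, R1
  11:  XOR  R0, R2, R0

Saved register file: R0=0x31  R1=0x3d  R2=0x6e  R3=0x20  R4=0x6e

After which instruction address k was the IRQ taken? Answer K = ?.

after  0: R0=0x31 R1=0x19 R2=0x34 R3=0x7f R4=0x6e  N=0 Z=0
after  1: R0=0x31 R1=0x19 R2=0x67 R3=0x7f R4=0x6e  N=0 Z=0
after  2: R0=0x31 R1=0x19 R2=0x67 R3=0x20 R4=0x6e  N=0 Z=0
after  3: R0=0x31 R1=0x19 R2=0x51 R3=0x20 R4=0x6e  N=0 Z=0
after  4: R0=0x31 R1=0x3d R2=0x51 R3=0x20 R4=0x6e  N=0 Z=0
after  5: R0=0x31 R1=0x3d R2=0x6e R3=0x20 R4=0x6e  N=0 Z=0
-- IRQ taken; context saved, return-PC = 6 --

K = 5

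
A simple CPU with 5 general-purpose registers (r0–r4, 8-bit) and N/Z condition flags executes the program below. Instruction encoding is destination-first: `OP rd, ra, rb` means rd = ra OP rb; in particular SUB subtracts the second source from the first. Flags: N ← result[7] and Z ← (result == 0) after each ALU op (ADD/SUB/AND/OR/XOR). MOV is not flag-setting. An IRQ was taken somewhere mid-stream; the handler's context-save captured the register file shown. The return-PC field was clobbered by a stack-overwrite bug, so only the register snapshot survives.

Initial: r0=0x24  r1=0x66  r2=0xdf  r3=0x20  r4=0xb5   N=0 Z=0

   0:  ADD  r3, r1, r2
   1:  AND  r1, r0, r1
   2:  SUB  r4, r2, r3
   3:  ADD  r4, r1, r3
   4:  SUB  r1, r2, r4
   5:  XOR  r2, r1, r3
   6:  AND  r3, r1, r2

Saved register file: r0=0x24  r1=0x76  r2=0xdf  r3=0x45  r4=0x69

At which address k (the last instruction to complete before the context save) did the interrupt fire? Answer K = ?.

after  0: r0=0x24 r1=0x66 r2=0xdf r3=0x45 r4=0xb5  N=0 Z=0
after  1: r0=0x24 r1=0x24 r2=0xdf r3=0x45 r4=0xb5  N=0 Z=0
after  2: r0=0x24 r1=0x24 r2=0xdf r3=0x45 r4=0x9a  N=1 Z=0
after  3: r0=0x24 r1=0x24 r2=0xdf r3=0x45 r4=0x69  N=0 Z=0
after  4: r0=0x24 r1=0x76 r2=0xdf r3=0x45 r4=0x69  N=0 Z=0
-- IRQ taken; context saved, return-PC = 5 --

K = 4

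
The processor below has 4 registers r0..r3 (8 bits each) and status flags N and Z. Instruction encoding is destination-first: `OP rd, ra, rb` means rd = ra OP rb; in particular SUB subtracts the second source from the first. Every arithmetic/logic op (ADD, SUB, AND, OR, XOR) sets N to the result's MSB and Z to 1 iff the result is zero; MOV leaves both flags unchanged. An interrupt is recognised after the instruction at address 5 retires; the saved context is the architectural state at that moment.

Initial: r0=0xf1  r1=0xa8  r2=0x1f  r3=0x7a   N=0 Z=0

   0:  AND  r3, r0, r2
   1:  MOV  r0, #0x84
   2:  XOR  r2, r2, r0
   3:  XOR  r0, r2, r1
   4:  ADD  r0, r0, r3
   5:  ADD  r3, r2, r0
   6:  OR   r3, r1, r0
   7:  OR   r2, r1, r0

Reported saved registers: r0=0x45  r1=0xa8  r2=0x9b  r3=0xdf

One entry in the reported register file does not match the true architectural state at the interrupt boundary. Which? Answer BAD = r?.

after  0: r0=0xf1 r1=0xa8 r2=0x1f r3=0x11  N=0 Z=0
after  1: r0=0x84 r1=0xa8 r2=0x1f r3=0x11  N=0 Z=0
after  2: r0=0x84 r1=0xa8 r2=0x9b r3=0x11  N=1 Z=0
after  3: r0=0x33 r1=0xa8 r2=0x9b r3=0x11  N=0 Z=0
after  4: r0=0x44 r1=0xa8 r2=0x9b r3=0x11  N=0 Z=0
after  5: r0=0x44 r1=0xa8 r2=0x9b r3=0xdf  N=1 Z=0
-- IRQ taken; context saved, return-PC = 6 --
mismatch: r0: reported 0x45 vs actual 0x44

BAD = r0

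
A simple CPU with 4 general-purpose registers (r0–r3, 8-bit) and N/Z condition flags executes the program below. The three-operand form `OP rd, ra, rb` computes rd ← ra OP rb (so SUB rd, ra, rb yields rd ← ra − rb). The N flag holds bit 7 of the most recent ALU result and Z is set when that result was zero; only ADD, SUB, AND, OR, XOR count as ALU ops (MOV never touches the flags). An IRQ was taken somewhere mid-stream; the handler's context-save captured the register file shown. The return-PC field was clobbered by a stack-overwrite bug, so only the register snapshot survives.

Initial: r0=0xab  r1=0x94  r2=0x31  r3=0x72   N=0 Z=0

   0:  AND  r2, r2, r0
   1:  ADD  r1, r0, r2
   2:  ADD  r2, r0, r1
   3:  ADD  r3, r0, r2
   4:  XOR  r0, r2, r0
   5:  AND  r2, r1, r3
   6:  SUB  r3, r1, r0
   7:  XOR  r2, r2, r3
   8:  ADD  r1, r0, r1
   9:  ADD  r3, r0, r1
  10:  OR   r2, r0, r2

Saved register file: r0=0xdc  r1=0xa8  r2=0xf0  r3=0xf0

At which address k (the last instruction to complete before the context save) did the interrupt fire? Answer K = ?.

K = 8

after  0: r0=0xab r1=0x94 r2=0x21 r3=0x72  N=0 Z=0
after  1: r0=0xab r1=0xcc r2=0x21 r3=0x72  N=1 Z=0
after  2: r0=0xab r1=0xcc r2=0x77 r3=0x72  N=0 Z=0
after  3: r0=0xab r1=0xcc r2=0x77 r3=0x22  N=0 Z=0
after  4: r0=0xdc r1=0xcc r2=0x77 r3=0x22  N=1 Z=0
after  5: r0=0xdc r1=0xcc r2=0x00 r3=0x22  N=0 Z=1
after  6: r0=0xdc r1=0xcc r2=0x00 r3=0xf0  N=1 Z=0
after  7: r0=0xdc r1=0xcc r2=0xf0 r3=0xf0  N=1 Z=0
after  8: r0=0xdc r1=0xa8 r2=0xf0 r3=0xf0  N=1 Z=0
-- IRQ taken; context saved, return-PC = 9 --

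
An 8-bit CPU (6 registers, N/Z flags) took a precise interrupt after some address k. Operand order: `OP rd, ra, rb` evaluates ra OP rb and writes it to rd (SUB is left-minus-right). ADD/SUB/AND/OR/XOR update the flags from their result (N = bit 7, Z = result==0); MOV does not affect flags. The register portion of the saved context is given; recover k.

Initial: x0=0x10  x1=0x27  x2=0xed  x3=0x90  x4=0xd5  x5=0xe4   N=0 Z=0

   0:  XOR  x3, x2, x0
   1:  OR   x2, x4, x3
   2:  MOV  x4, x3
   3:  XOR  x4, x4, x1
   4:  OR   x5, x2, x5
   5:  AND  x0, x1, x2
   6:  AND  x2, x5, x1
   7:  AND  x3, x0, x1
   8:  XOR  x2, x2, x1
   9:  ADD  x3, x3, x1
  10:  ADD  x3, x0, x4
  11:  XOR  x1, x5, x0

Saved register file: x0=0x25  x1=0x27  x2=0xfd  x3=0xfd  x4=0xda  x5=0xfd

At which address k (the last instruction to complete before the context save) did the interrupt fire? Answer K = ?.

after  0: x0=0x10 x1=0x27 x2=0xed x3=0xfd x4=0xd5 x5=0xe4  N=1 Z=0
after  1: x0=0x10 x1=0x27 x2=0xfd x3=0xfd x4=0xd5 x5=0xe4  N=1 Z=0
after  2: x0=0x10 x1=0x27 x2=0xfd x3=0xfd x4=0xfd x5=0xe4  N=1 Z=0
after  3: x0=0x10 x1=0x27 x2=0xfd x3=0xfd x4=0xda x5=0xe4  N=1 Z=0
after  4: x0=0x10 x1=0x27 x2=0xfd x3=0xfd x4=0xda x5=0xfd  N=1 Z=0
after  5: x0=0x25 x1=0x27 x2=0xfd x3=0xfd x4=0xda x5=0xfd  N=0 Z=0
-- IRQ taken; context saved, return-PC = 6 --

K = 5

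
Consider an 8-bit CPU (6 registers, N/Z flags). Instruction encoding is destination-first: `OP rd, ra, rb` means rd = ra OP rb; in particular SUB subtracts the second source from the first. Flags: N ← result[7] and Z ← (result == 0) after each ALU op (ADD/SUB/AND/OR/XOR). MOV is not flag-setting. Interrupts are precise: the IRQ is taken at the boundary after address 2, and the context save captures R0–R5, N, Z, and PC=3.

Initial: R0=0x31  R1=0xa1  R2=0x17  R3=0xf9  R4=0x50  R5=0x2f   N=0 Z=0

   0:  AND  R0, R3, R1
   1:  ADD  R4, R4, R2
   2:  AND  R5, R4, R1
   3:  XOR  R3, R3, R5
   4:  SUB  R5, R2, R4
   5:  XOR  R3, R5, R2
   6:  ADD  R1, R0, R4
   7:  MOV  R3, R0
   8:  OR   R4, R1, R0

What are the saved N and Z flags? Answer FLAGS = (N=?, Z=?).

after  0: R0=0xa1 R1=0xa1 R2=0x17 R3=0xf9 R4=0x50 R5=0x2f  N=1 Z=0
after  1: R0=0xa1 R1=0xa1 R2=0x17 R3=0xf9 R4=0x67 R5=0x2f  N=0 Z=0
after  2: R0=0xa1 R1=0xa1 R2=0x17 R3=0xf9 R4=0x67 R5=0x21  N=0 Z=0
-- IRQ taken; context saved, return-PC = 3 --

FLAGS = (N=0, Z=0)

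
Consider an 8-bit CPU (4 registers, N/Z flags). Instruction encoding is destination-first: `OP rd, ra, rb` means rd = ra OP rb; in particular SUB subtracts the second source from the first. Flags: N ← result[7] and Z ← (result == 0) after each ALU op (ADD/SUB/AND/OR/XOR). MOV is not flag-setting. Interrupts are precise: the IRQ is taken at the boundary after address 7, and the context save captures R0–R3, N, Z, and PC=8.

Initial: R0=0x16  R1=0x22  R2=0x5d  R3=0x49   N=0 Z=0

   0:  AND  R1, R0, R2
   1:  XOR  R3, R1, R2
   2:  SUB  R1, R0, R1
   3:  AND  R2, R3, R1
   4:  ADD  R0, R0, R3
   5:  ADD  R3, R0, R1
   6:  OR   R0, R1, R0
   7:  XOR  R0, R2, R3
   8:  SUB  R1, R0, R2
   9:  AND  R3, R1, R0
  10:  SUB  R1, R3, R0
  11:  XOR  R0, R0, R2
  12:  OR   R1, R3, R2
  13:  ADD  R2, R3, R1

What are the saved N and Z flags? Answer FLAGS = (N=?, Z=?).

FLAGS = (N=0, Z=0)

after  0: R0=0x16 R1=0x14 R2=0x5d R3=0x49  N=0 Z=0
after  1: R0=0x16 R1=0x14 R2=0x5d R3=0x49  N=0 Z=0
after  2: R0=0x16 R1=0x02 R2=0x5d R3=0x49  N=0 Z=0
after  3: R0=0x16 R1=0x02 R2=0x00 R3=0x49  N=0 Z=1
after  4: R0=0x5f R1=0x02 R2=0x00 R3=0x49  N=0 Z=0
after  5: R0=0x5f R1=0x02 R2=0x00 R3=0x61  N=0 Z=0
after  6: R0=0x5f R1=0x02 R2=0x00 R3=0x61  N=0 Z=0
after  7: R0=0x61 R1=0x02 R2=0x00 R3=0x61  N=0 Z=0
-- IRQ taken; context saved, return-PC = 8 --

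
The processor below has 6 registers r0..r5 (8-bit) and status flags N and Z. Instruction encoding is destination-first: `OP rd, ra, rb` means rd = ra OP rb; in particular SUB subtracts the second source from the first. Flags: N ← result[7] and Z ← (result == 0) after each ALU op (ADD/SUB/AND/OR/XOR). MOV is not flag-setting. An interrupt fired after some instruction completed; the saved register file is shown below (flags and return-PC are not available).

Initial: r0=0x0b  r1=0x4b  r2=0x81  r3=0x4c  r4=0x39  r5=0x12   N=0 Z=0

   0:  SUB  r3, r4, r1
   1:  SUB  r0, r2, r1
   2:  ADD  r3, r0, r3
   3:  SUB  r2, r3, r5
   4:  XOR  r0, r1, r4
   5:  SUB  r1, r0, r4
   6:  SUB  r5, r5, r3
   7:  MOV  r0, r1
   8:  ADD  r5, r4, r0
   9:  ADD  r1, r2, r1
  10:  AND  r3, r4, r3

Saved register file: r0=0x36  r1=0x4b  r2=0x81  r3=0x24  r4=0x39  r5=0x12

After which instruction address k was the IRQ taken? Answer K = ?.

after  0: r0=0x0b r1=0x4b r2=0x81 r3=0xee r4=0x39 r5=0x12  N=1 Z=0
after  1: r0=0x36 r1=0x4b r2=0x81 r3=0xee r4=0x39 r5=0x12  N=0 Z=0
after  2: r0=0x36 r1=0x4b r2=0x81 r3=0x24 r4=0x39 r5=0x12  N=0 Z=0
-- IRQ taken; context saved, return-PC = 3 --

K = 2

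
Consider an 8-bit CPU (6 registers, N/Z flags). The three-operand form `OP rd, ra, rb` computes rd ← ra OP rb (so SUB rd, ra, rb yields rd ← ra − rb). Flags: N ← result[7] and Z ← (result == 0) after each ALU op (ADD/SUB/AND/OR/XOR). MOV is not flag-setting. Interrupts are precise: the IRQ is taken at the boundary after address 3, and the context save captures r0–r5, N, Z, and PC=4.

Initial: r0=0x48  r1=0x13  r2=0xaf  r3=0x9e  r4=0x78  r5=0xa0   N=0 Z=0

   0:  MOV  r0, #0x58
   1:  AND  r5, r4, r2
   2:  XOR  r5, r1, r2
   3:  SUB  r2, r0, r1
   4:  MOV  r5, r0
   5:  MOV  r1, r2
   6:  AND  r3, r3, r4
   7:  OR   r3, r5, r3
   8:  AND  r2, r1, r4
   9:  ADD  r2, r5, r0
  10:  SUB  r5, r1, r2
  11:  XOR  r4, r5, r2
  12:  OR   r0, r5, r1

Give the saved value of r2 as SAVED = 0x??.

after  0: r0=0x58 r1=0x13 r2=0xaf r3=0x9e r4=0x78 r5=0xa0  N=0 Z=0
after  1: r0=0x58 r1=0x13 r2=0xaf r3=0x9e r4=0x78 r5=0x28  N=0 Z=0
after  2: r0=0x58 r1=0x13 r2=0xaf r3=0x9e r4=0x78 r5=0xbc  N=1 Z=0
after  3: r0=0x58 r1=0x13 r2=0x45 r3=0x9e r4=0x78 r5=0xbc  N=0 Z=0
-- IRQ taken; context saved, return-PC = 4 --

SAVED = 0x45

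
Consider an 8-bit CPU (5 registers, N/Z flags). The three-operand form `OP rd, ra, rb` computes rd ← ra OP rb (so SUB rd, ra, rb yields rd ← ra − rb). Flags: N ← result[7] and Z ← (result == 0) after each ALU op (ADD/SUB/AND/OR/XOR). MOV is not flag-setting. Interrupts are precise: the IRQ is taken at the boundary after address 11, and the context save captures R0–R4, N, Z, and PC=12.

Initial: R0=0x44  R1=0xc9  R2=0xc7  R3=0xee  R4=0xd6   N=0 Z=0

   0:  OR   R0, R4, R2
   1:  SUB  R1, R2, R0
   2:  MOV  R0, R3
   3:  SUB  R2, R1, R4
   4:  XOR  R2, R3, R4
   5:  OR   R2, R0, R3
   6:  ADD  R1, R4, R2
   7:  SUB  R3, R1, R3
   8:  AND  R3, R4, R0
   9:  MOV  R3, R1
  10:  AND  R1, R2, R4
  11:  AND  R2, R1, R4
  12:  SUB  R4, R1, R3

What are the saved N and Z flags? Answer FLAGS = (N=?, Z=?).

FLAGS = (N=1, Z=0)

after  0: R0=0xd7 R1=0xc9 R2=0xc7 R3=0xee R4=0xd6  N=1 Z=0
after  1: R0=0xd7 R1=0xf0 R2=0xc7 R3=0xee R4=0xd6  N=1 Z=0
after  2: R0=0xee R1=0xf0 R2=0xc7 R3=0xee R4=0xd6  N=1 Z=0
after  3: R0=0xee R1=0xf0 R2=0x1a R3=0xee R4=0xd6  N=0 Z=0
after  4: R0=0xee R1=0xf0 R2=0x38 R3=0xee R4=0xd6  N=0 Z=0
after  5: R0=0xee R1=0xf0 R2=0xee R3=0xee R4=0xd6  N=1 Z=0
after  6: R0=0xee R1=0xc4 R2=0xee R3=0xee R4=0xd6  N=1 Z=0
after  7: R0=0xee R1=0xc4 R2=0xee R3=0xd6 R4=0xd6  N=1 Z=0
after  8: R0=0xee R1=0xc4 R2=0xee R3=0xc6 R4=0xd6  N=1 Z=0
after  9: R0=0xee R1=0xc4 R2=0xee R3=0xc4 R4=0xd6  N=1 Z=0
after 10: R0=0xee R1=0xc6 R2=0xee R3=0xc4 R4=0xd6  N=1 Z=0
after 11: R0=0xee R1=0xc6 R2=0xc6 R3=0xc4 R4=0xd6  N=1 Z=0
-- IRQ taken; context saved, return-PC = 12 --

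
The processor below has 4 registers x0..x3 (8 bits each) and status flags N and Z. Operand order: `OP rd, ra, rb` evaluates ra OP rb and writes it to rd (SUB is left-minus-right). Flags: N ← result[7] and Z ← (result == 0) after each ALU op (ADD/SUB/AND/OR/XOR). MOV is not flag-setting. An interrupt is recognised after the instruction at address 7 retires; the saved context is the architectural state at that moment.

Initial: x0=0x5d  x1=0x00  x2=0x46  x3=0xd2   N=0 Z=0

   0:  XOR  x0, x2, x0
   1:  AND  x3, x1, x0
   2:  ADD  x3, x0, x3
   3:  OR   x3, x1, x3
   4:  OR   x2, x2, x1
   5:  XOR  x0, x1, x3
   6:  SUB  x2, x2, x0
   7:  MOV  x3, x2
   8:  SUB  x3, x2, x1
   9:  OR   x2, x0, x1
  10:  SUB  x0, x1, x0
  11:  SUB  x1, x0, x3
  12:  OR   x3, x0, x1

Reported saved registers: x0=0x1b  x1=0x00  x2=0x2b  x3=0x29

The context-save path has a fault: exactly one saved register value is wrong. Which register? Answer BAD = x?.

BAD = x3

after  0: x0=0x1b x1=0x00 x2=0x46 x3=0xd2  N=0 Z=0
after  1: x0=0x1b x1=0x00 x2=0x46 x3=0x00  N=0 Z=1
after  2: x0=0x1b x1=0x00 x2=0x46 x3=0x1b  N=0 Z=0
after  3: x0=0x1b x1=0x00 x2=0x46 x3=0x1b  N=0 Z=0
after  4: x0=0x1b x1=0x00 x2=0x46 x3=0x1b  N=0 Z=0
after  5: x0=0x1b x1=0x00 x2=0x46 x3=0x1b  N=0 Z=0
after  6: x0=0x1b x1=0x00 x2=0x2b x3=0x1b  N=0 Z=0
after  7: x0=0x1b x1=0x00 x2=0x2b x3=0x2b  N=0 Z=0
-- IRQ taken; context saved, return-PC = 8 --
mismatch: x3: reported 0x29 vs actual 0x2b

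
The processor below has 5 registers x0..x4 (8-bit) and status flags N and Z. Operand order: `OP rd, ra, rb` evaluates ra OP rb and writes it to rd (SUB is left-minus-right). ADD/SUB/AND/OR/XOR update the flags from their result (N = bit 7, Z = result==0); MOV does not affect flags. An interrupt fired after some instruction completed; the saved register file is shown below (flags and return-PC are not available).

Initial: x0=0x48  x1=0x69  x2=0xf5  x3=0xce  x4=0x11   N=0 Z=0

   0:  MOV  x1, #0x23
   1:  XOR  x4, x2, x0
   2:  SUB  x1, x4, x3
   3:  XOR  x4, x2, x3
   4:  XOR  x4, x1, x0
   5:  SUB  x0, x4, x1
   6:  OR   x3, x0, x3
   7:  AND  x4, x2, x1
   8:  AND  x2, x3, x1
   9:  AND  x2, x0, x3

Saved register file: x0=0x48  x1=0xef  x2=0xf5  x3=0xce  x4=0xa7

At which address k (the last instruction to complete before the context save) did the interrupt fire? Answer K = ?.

K = 4

after  0: x0=0x48 x1=0x23 x2=0xf5 x3=0xce x4=0x11  N=0 Z=0
after  1: x0=0x48 x1=0x23 x2=0xf5 x3=0xce x4=0xbd  N=1 Z=0
after  2: x0=0x48 x1=0xef x2=0xf5 x3=0xce x4=0xbd  N=1 Z=0
after  3: x0=0x48 x1=0xef x2=0xf5 x3=0xce x4=0x3b  N=0 Z=0
after  4: x0=0x48 x1=0xef x2=0xf5 x3=0xce x4=0xa7  N=1 Z=0
-- IRQ taken; context saved, return-PC = 5 --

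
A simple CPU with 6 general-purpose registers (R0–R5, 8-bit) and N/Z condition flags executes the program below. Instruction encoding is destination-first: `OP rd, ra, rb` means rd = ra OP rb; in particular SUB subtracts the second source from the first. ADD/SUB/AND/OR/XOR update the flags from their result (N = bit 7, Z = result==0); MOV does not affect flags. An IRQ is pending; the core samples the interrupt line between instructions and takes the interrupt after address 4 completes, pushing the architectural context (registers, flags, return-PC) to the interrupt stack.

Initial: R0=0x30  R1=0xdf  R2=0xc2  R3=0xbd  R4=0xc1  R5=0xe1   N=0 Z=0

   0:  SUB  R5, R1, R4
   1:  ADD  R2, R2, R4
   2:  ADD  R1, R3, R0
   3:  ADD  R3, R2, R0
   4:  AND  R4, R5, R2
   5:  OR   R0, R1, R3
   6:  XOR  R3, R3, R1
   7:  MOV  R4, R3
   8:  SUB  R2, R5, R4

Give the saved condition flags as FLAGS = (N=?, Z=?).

after  0: R0=0x30 R1=0xdf R2=0xc2 R3=0xbd R4=0xc1 R5=0x1e  N=0 Z=0
after  1: R0=0x30 R1=0xdf R2=0x83 R3=0xbd R4=0xc1 R5=0x1e  N=1 Z=0
after  2: R0=0x30 R1=0xed R2=0x83 R3=0xbd R4=0xc1 R5=0x1e  N=1 Z=0
after  3: R0=0x30 R1=0xed R2=0x83 R3=0xb3 R4=0xc1 R5=0x1e  N=1 Z=0
after  4: R0=0x30 R1=0xed R2=0x83 R3=0xb3 R4=0x02 R5=0x1e  N=0 Z=0
-- IRQ taken; context saved, return-PC = 5 --

FLAGS = (N=0, Z=0)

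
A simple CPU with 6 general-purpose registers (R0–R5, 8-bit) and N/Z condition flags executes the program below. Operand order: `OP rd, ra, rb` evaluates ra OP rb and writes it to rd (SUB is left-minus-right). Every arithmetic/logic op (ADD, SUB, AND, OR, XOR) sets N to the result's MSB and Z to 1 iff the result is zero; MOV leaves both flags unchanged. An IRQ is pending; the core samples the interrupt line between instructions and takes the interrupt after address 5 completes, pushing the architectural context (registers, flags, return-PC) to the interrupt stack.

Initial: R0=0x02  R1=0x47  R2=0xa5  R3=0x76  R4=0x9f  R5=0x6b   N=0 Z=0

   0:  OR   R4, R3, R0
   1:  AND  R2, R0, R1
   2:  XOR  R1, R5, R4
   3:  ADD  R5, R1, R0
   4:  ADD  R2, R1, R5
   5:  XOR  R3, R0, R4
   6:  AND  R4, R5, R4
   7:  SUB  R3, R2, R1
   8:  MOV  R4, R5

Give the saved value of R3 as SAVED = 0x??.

after  0: R0=0x02 R1=0x47 R2=0xa5 R3=0x76 R4=0x76 R5=0x6b  N=0 Z=0
after  1: R0=0x02 R1=0x47 R2=0x02 R3=0x76 R4=0x76 R5=0x6b  N=0 Z=0
after  2: R0=0x02 R1=0x1d R2=0x02 R3=0x76 R4=0x76 R5=0x6b  N=0 Z=0
after  3: R0=0x02 R1=0x1d R2=0x02 R3=0x76 R4=0x76 R5=0x1f  N=0 Z=0
after  4: R0=0x02 R1=0x1d R2=0x3c R3=0x76 R4=0x76 R5=0x1f  N=0 Z=0
after  5: R0=0x02 R1=0x1d R2=0x3c R3=0x74 R4=0x76 R5=0x1f  N=0 Z=0
-- IRQ taken; context saved, return-PC = 6 --

SAVED = 0x74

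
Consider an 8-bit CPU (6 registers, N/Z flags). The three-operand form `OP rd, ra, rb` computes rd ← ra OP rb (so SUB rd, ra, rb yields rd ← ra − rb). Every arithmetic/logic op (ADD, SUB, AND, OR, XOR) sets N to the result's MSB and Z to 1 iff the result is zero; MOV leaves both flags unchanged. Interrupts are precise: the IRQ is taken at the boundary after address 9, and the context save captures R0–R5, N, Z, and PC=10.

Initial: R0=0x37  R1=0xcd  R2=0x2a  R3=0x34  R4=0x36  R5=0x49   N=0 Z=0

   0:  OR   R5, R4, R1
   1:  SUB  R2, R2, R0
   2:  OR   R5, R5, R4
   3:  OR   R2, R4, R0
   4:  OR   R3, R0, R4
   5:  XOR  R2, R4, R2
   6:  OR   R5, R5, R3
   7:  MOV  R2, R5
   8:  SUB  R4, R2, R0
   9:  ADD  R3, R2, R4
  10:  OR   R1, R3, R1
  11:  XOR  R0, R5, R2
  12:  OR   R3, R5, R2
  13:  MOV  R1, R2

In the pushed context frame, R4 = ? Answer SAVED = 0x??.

after  0: R0=0x37 R1=0xcd R2=0x2a R3=0x34 R4=0x36 R5=0xff  N=1 Z=0
after  1: R0=0x37 R1=0xcd R2=0xf3 R3=0x34 R4=0x36 R5=0xff  N=1 Z=0
after  2: R0=0x37 R1=0xcd R2=0xf3 R3=0x34 R4=0x36 R5=0xff  N=1 Z=0
after  3: R0=0x37 R1=0xcd R2=0x37 R3=0x34 R4=0x36 R5=0xff  N=0 Z=0
after  4: R0=0x37 R1=0xcd R2=0x37 R3=0x37 R4=0x36 R5=0xff  N=0 Z=0
after  5: R0=0x37 R1=0xcd R2=0x01 R3=0x37 R4=0x36 R5=0xff  N=0 Z=0
after  6: R0=0x37 R1=0xcd R2=0x01 R3=0x37 R4=0x36 R5=0xff  N=1 Z=0
after  7: R0=0x37 R1=0xcd R2=0xff R3=0x37 R4=0x36 R5=0xff  N=1 Z=0
after  8: R0=0x37 R1=0xcd R2=0xff R3=0x37 R4=0xc8 R5=0xff  N=1 Z=0
after  9: R0=0x37 R1=0xcd R2=0xff R3=0xc7 R4=0xc8 R5=0xff  N=1 Z=0
-- IRQ taken; context saved, return-PC = 10 --

SAVED = 0xc8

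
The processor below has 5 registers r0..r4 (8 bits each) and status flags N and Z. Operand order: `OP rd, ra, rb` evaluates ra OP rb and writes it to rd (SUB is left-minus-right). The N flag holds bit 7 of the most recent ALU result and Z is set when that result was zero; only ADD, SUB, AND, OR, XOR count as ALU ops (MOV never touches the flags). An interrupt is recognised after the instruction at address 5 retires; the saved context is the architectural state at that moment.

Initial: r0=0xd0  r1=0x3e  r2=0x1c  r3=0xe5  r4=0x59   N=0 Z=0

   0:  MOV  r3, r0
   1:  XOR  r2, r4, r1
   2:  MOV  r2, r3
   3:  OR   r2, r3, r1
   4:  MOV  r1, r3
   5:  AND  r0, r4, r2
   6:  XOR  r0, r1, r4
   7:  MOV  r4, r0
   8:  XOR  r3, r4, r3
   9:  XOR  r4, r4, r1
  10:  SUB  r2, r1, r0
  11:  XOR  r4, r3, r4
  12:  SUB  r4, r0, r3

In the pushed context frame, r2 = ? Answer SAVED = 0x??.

after  0: r0=0xd0 r1=0x3e r2=0x1c r3=0xd0 r4=0x59  N=0 Z=0
after  1: r0=0xd0 r1=0x3e r2=0x67 r3=0xd0 r4=0x59  N=0 Z=0
after  2: r0=0xd0 r1=0x3e r2=0xd0 r3=0xd0 r4=0x59  N=0 Z=0
after  3: r0=0xd0 r1=0x3e r2=0xfe r3=0xd0 r4=0x59  N=1 Z=0
after  4: r0=0xd0 r1=0xd0 r2=0xfe r3=0xd0 r4=0x59  N=1 Z=0
after  5: r0=0x58 r1=0xd0 r2=0xfe r3=0xd0 r4=0x59  N=0 Z=0
-- IRQ taken; context saved, return-PC = 6 --

SAVED = 0xfe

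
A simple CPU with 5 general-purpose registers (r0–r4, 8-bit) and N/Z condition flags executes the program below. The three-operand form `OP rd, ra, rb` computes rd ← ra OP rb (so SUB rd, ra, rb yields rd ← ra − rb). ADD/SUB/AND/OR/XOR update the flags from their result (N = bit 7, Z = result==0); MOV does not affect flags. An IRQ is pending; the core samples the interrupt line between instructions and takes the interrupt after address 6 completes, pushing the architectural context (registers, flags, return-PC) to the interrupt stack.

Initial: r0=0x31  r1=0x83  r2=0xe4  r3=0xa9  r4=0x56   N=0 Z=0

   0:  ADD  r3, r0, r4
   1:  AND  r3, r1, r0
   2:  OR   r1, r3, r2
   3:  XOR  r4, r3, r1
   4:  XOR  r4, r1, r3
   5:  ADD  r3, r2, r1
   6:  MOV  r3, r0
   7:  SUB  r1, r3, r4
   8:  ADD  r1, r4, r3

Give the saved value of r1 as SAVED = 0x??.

after  0: r0=0x31 r1=0x83 r2=0xe4 r3=0x87 r4=0x56  N=1 Z=0
after  1: r0=0x31 r1=0x83 r2=0xe4 r3=0x01 r4=0x56  N=0 Z=0
after  2: r0=0x31 r1=0xe5 r2=0xe4 r3=0x01 r4=0x56  N=1 Z=0
after  3: r0=0x31 r1=0xe5 r2=0xe4 r3=0x01 r4=0xe4  N=1 Z=0
after  4: r0=0x31 r1=0xe5 r2=0xe4 r3=0x01 r4=0xe4  N=1 Z=0
after  5: r0=0x31 r1=0xe5 r2=0xe4 r3=0xc9 r4=0xe4  N=1 Z=0
after  6: r0=0x31 r1=0xe5 r2=0xe4 r3=0x31 r4=0xe4  N=1 Z=0
-- IRQ taken; context saved, return-PC = 7 --

SAVED = 0xe5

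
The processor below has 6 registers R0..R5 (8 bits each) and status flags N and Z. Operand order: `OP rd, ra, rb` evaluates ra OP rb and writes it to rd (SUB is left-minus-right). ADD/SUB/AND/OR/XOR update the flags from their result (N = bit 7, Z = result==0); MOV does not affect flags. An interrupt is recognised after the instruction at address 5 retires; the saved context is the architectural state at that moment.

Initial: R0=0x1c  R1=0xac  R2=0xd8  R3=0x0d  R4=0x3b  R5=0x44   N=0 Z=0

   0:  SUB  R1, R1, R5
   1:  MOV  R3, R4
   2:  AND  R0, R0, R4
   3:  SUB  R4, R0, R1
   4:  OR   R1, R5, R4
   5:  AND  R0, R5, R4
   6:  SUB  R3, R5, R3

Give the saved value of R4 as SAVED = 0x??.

SAVED = 0xb0

after  0: R0=0x1c R1=0x68 R2=0xd8 R3=0x0d R4=0x3b R5=0x44  N=0 Z=0
after  1: R0=0x1c R1=0x68 R2=0xd8 R3=0x3b R4=0x3b R5=0x44  N=0 Z=0
after  2: R0=0x18 R1=0x68 R2=0xd8 R3=0x3b R4=0x3b R5=0x44  N=0 Z=0
after  3: R0=0x18 R1=0x68 R2=0xd8 R3=0x3b R4=0xb0 R5=0x44  N=1 Z=0
after  4: R0=0x18 R1=0xf4 R2=0xd8 R3=0x3b R4=0xb0 R5=0x44  N=1 Z=0
after  5: R0=0x00 R1=0xf4 R2=0xd8 R3=0x3b R4=0xb0 R5=0x44  N=0 Z=1
-- IRQ taken; context saved, return-PC = 6 --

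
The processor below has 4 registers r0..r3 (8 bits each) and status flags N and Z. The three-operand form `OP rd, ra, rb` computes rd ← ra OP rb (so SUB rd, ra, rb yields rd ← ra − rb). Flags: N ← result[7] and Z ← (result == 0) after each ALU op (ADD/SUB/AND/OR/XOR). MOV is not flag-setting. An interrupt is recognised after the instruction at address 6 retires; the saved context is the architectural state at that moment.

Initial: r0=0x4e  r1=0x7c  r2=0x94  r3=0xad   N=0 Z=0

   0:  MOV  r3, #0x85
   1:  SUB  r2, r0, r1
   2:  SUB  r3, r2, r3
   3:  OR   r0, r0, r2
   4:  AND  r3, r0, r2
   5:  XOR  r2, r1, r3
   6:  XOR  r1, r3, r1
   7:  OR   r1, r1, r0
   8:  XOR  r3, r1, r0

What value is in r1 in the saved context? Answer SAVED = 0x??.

SAVED = 0xae

after  0: r0=0x4e r1=0x7c r2=0x94 r3=0x85  N=0 Z=0
after  1: r0=0x4e r1=0x7c r2=0xd2 r3=0x85  N=1 Z=0
after  2: r0=0x4e r1=0x7c r2=0xd2 r3=0x4d  N=0 Z=0
after  3: r0=0xde r1=0x7c r2=0xd2 r3=0x4d  N=1 Z=0
after  4: r0=0xde r1=0x7c r2=0xd2 r3=0xd2  N=1 Z=0
after  5: r0=0xde r1=0x7c r2=0xae r3=0xd2  N=1 Z=0
after  6: r0=0xde r1=0xae r2=0xae r3=0xd2  N=1 Z=0
-- IRQ taken; context saved, return-PC = 7 --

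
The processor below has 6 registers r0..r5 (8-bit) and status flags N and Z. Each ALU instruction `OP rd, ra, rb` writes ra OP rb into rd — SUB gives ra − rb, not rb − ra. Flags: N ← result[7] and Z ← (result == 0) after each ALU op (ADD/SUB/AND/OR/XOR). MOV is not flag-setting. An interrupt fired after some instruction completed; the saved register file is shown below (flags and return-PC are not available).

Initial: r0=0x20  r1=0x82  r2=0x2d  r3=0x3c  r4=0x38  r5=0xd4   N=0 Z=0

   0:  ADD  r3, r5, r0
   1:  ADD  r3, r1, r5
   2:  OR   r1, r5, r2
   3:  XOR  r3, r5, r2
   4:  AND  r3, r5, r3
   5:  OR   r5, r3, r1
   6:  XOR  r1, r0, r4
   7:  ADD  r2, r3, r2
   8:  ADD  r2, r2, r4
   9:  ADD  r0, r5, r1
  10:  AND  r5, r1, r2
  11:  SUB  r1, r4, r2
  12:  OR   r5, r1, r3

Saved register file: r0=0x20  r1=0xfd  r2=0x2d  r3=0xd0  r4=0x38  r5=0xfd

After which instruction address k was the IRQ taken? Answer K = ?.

after  0: r0=0x20 r1=0x82 r2=0x2d r3=0xf4 r4=0x38 r5=0xd4  N=1 Z=0
after  1: r0=0x20 r1=0x82 r2=0x2d r3=0x56 r4=0x38 r5=0xd4  N=0 Z=0
after  2: r0=0x20 r1=0xfd r2=0x2d r3=0x56 r4=0x38 r5=0xd4  N=1 Z=0
after  3: r0=0x20 r1=0xfd r2=0x2d r3=0xf9 r4=0x38 r5=0xd4  N=1 Z=0
after  4: r0=0x20 r1=0xfd r2=0x2d r3=0xd0 r4=0x38 r5=0xd4  N=1 Z=0
after  5: r0=0x20 r1=0xfd r2=0x2d r3=0xd0 r4=0x38 r5=0xfd  N=1 Z=0
-- IRQ taken; context saved, return-PC = 6 --

K = 5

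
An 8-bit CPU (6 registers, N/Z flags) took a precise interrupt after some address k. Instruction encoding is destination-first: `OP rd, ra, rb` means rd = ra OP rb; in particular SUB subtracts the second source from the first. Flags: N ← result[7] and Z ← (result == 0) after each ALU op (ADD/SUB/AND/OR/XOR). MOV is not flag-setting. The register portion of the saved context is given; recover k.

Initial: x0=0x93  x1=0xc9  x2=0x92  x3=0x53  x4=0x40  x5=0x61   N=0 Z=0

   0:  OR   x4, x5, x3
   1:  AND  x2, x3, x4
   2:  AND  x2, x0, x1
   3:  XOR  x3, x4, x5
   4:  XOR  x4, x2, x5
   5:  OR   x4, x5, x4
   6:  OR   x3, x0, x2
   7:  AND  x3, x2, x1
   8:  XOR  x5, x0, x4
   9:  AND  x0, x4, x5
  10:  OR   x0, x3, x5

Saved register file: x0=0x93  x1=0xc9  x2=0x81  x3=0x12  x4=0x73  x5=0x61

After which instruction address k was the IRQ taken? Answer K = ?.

after  0: x0=0x93 x1=0xc9 x2=0x92 x3=0x53 x4=0x73 x5=0x61  N=0 Z=0
after  1: x0=0x93 x1=0xc9 x2=0x53 x3=0x53 x4=0x73 x5=0x61  N=0 Z=0
after  2: x0=0x93 x1=0xc9 x2=0x81 x3=0x53 x4=0x73 x5=0x61  N=1 Z=0
after  3: x0=0x93 x1=0xc9 x2=0x81 x3=0x12 x4=0x73 x5=0x61  N=0 Z=0
-- IRQ taken; context saved, return-PC = 4 --

K = 3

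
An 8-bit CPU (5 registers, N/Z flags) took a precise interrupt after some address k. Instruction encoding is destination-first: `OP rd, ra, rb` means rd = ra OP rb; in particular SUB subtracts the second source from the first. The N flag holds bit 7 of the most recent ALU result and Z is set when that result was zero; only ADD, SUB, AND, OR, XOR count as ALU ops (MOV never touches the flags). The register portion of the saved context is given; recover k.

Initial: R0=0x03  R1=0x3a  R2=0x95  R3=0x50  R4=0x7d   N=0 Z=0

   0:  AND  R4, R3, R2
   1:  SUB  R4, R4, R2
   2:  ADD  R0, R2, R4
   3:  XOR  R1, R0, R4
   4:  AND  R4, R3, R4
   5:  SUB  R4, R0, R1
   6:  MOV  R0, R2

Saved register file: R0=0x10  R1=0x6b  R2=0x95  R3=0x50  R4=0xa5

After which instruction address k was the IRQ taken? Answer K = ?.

after  0: R0=0x03 R1=0x3a R2=0x95 R3=0x50 R4=0x10  N=0 Z=0
after  1: R0=0x03 R1=0x3a R2=0x95 R3=0x50 R4=0x7b  N=0 Z=0
after  2: R0=0x10 R1=0x3a R2=0x95 R3=0x50 R4=0x7b  N=0 Z=0
after  3: R0=0x10 R1=0x6b R2=0x95 R3=0x50 R4=0x7b  N=0 Z=0
after  4: R0=0x10 R1=0x6b R2=0x95 R3=0x50 R4=0x50  N=0 Z=0
after  5: R0=0x10 R1=0x6b R2=0x95 R3=0x50 R4=0xa5  N=1 Z=0
-- IRQ taken; context saved, return-PC = 6 --

K = 5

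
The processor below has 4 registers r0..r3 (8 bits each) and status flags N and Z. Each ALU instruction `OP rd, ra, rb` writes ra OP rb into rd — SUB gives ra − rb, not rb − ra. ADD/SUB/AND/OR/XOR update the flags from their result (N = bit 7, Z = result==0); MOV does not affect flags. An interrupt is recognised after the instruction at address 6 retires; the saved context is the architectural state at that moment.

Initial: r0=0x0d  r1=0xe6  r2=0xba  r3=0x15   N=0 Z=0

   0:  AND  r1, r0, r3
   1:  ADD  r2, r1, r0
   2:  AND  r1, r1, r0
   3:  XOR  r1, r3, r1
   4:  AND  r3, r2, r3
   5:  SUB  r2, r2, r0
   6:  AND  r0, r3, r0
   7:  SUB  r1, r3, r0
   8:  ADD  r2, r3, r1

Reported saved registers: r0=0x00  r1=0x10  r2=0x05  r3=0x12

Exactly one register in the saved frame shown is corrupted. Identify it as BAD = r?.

after  0: r0=0x0d r1=0x05 r2=0xba r3=0x15  N=0 Z=0
after  1: r0=0x0d r1=0x05 r2=0x12 r3=0x15  N=0 Z=0
after  2: r0=0x0d r1=0x05 r2=0x12 r3=0x15  N=0 Z=0
after  3: r0=0x0d r1=0x10 r2=0x12 r3=0x15  N=0 Z=0
after  4: r0=0x0d r1=0x10 r2=0x12 r3=0x10  N=0 Z=0
after  5: r0=0x0d r1=0x10 r2=0x05 r3=0x10  N=0 Z=0
after  6: r0=0x00 r1=0x10 r2=0x05 r3=0x10  N=0 Z=1
-- IRQ taken; context saved, return-PC = 7 --
mismatch: r3: reported 0x12 vs actual 0x10

BAD = r3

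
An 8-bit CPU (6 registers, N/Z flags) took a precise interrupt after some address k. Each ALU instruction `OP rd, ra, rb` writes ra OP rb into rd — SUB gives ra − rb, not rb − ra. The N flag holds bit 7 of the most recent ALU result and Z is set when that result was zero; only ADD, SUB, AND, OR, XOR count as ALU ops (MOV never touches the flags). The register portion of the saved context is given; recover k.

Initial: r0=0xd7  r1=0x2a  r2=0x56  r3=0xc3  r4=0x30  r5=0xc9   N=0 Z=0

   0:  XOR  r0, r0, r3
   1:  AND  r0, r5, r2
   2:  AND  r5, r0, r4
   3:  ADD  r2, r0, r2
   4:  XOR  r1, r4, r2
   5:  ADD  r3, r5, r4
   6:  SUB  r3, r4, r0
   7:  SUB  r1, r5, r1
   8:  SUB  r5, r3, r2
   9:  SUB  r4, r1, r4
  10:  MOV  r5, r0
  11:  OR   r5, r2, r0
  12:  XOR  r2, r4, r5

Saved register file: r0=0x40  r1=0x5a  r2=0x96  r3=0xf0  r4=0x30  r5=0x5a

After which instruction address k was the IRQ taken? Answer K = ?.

K = 8

after  0: r0=0x14 r1=0x2a r2=0x56 r3=0xc3 r4=0x30 r5=0xc9  N=0 Z=0
after  1: r0=0x40 r1=0x2a r2=0x56 r3=0xc3 r4=0x30 r5=0xc9  N=0 Z=0
after  2: r0=0x40 r1=0x2a r2=0x56 r3=0xc3 r4=0x30 r5=0x00  N=0 Z=1
after  3: r0=0x40 r1=0x2a r2=0x96 r3=0xc3 r4=0x30 r5=0x00  N=1 Z=0
after  4: r0=0x40 r1=0xa6 r2=0x96 r3=0xc3 r4=0x30 r5=0x00  N=1 Z=0
after  5: r0=0x40 r1=0xa6 r2=0x96 r3=0x30 r4=0x30 r5=0x00  N=0 Z=0
after  6: r0=0x40 r1=0xa6 r2=0x96 r3=0xf0 r4=0x30 r5=0x00  N=1 Z=0
after  7: r0=0x40 r1=0x5a r2=0x96 r3=0xf0 r4=0x30 r5=0x00  N=0 Z=0
after  8: r0=0x40 r1=0x5a r2=0x96 r3=0xf0 r4=0x30 r5=0x5a  N=0 Z=0
-- IRQ taken; context saved, return-PC = 9 --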